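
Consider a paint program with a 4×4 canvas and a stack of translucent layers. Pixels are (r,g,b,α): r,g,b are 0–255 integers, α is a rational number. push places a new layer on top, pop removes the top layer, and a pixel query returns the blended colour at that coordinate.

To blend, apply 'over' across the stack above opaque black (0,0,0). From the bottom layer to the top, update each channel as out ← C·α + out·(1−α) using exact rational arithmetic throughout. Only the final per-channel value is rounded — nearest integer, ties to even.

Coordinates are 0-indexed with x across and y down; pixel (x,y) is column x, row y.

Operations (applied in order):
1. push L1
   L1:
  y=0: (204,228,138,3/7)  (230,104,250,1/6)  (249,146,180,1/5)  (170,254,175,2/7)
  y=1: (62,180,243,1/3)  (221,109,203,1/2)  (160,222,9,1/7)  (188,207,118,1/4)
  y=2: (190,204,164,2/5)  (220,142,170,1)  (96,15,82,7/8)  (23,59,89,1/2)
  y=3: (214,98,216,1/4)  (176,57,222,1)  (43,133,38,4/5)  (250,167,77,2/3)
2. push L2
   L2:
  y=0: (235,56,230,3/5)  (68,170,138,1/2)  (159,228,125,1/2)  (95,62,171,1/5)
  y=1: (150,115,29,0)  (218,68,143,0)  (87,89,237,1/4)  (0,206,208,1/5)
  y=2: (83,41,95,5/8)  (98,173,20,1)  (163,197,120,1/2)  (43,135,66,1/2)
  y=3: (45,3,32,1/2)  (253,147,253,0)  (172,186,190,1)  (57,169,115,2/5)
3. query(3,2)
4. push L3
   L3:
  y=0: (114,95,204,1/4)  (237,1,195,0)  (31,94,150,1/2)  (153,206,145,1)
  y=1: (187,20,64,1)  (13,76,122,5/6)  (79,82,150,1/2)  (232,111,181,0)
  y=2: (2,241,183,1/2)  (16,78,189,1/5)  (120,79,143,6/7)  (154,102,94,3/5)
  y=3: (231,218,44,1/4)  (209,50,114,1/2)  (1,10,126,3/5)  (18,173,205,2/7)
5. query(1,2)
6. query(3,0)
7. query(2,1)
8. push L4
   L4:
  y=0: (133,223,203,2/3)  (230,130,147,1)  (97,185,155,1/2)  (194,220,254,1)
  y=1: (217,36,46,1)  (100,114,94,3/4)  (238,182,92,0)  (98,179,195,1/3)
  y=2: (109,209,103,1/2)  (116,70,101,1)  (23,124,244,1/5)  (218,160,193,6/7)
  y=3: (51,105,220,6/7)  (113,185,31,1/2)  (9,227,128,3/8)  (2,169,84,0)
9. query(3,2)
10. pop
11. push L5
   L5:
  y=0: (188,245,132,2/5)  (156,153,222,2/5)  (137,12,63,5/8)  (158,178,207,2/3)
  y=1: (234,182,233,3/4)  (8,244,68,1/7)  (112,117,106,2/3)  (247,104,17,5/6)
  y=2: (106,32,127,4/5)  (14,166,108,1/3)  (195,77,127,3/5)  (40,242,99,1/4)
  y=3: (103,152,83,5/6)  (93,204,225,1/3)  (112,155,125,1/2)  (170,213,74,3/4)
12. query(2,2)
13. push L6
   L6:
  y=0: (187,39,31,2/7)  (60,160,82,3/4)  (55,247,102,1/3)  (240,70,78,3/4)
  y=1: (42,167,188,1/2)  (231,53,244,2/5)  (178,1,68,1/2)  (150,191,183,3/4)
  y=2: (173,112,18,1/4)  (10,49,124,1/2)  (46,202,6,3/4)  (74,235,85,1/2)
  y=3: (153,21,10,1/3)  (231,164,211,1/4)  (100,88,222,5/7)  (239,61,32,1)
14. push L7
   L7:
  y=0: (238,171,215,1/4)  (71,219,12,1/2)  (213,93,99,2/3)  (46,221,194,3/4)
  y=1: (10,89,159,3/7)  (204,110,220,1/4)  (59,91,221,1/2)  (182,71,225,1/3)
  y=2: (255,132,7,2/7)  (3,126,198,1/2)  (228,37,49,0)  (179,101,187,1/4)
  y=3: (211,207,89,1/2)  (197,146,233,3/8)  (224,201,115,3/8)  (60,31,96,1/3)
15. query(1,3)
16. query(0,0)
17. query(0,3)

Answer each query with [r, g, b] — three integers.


query (3,2) [L1,L2] — begin 0,0,0
after L1 α=1/2: [23/2, 59/2, 89/2]
after L2 α=1/2: [109/4, 329/4, 221/4]
→ [27, 82, 55]

(1,2) stack=L1,L2,L3; from [0,0,0]:
L1 α=1: [220, 142, 170]
L2 α=1: [98, 173, 20]
L3 α=1/5: [408/5, 154, 269/5]
= [82, 154, 54]

query (3,0) [L1,L2,L3] — begin 0,0,0
+L1 (α=2/7) → [340/7, 508/7, 50]
+L2 (α=1/5) → [405/7, 2466/35, 371/5]
+L3 (α=1) → [153, 206, 145]
rounded: [153, 206, 145]

query (2,1) [L1,L2,L3] — begin 0,0,0
after L1 α=1/7: [160/7, 222/7, 9/7]
after L2 α=1/4: [1089/28, 1289/28, 843/14]
after L3 α=1/2: [3301/56, 3585/56, 2943/28]
rounded: [59, 64, 105]

(3,2) stack=L1,L2,L3,L4; from [0,0,0]:
after L1 α=1/2: [23/2, 59/2, 89/2]
after L2 α=1/2: [109/4, 329/4, 221/4]
after L3 α=3/5: [1033/10, 941/10, 157/2]
after L4 α=6/7: [14113/70, 10541/70, 2473/14]
= [202, 151, 177]

(2,2) stack=L1,L2,L3,L5; from [0,0,0]:
L1 α=7/8: [84, 105/8, 287/4]
L2 α=1/2: [247/2, 1681/16, 767/8]
L3 α=6/7: [241/2, 9265/112, 7631/56]
L5 α=3/5: [826/5, 22201/280, 18299/140]
rounded: [165, 79, 131]

(1,3) stack=L1,L2,L3,L5,L6,L7; from [0,0,0]:
after L1 α=1: [176, 57, 222]
after L2 α=0: [176, 57, 222]
after L3 α=1/2: [385/2, 107/2, 168]
after L5 α=1/3: [478/3, 311/3, 187]
after L6 α=1/4: [709/4, 475/4, 193]
after L7 α=3/8: [5909/32, 4127/32, 208]
rounded: [185, 129, 208]

(0,0) stack=L1,L2,L3,L5,L6,L7; from [0,0,0]:
after L1 α=3/7: [612/7, 684/7, 414/7]
after L2 α=3/5: [6159/35, 2544/35, 5658/35]
after L3 α=1/4: [22467/140, 10957/140, 12057/70]
after L5 α=2/5: [120041/700, 101471/700, 54651/350]
after L6 α=2/7: [172401/980, 112391/980, 58991/490]
after L7 α=1/4: [750443/3920, 504753/3920, 282323/1960]
rounded: [191, 129, 144]

(0,3) stack=L1,L2,L3,L5,L6,L7; from [0,0,0]:
L1 α=1/4: [107/2, 49/2, 54]
L2 α=1/2: [197/4, 55/4, 43]
L3 α=1/4: [1515/16, 1037/16, 173/4]
L5 α=5/6: [9755/96, 4399/32, 611/8]
L6 α=1/3: [17099/144, 4735/48, 217/4]
L7 α=1/2: [47483/288, 14671/96, 573/8]
→ [165, 153, 72]


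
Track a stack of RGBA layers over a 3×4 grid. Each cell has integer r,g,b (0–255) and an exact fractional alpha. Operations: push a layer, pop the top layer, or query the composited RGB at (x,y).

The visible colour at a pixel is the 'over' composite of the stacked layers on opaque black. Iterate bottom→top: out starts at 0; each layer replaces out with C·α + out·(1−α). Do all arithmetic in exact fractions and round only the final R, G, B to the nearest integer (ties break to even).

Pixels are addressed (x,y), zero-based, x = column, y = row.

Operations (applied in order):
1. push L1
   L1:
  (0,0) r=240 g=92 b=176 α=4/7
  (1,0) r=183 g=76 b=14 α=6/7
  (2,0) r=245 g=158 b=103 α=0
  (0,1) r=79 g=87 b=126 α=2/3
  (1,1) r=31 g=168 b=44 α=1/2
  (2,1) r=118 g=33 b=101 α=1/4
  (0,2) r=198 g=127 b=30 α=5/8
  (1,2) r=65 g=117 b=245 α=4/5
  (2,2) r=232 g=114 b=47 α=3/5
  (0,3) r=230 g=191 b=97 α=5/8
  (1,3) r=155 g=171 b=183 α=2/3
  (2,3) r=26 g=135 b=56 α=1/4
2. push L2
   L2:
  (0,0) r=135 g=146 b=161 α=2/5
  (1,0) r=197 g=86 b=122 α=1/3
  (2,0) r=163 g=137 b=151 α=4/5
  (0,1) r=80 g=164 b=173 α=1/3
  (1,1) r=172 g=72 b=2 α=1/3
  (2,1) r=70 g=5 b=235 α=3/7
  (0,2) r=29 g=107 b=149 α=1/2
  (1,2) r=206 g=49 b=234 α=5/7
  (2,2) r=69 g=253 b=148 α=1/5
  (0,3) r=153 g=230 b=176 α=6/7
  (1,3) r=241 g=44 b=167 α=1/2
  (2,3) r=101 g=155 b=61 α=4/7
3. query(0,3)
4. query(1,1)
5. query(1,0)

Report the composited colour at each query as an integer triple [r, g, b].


at x=0,y=3 over L1,L2:
+L1 (α=5/8) → [575/4, 955/8, 485/8]
+L2 (α=6/7) → [4247/28, 11995/56, 8933/56]
→ [152, 214, 160]

(1,1) stack=L1,L2; from [0,0,0]:
after L1 α=1/2: [31/2, 84, 22]
after L2 α=1/3: [203/3, 80, 46/3]
rounded: [68, 80, 15]

(1,0) stack=L1,L2; from [0,0,0]:
after L1 α=6/7: [1098/7, 456/7, 12]
after L2 α=1/3: [3575/21, 1514/21, 146/3]
= [170, 72, 49]


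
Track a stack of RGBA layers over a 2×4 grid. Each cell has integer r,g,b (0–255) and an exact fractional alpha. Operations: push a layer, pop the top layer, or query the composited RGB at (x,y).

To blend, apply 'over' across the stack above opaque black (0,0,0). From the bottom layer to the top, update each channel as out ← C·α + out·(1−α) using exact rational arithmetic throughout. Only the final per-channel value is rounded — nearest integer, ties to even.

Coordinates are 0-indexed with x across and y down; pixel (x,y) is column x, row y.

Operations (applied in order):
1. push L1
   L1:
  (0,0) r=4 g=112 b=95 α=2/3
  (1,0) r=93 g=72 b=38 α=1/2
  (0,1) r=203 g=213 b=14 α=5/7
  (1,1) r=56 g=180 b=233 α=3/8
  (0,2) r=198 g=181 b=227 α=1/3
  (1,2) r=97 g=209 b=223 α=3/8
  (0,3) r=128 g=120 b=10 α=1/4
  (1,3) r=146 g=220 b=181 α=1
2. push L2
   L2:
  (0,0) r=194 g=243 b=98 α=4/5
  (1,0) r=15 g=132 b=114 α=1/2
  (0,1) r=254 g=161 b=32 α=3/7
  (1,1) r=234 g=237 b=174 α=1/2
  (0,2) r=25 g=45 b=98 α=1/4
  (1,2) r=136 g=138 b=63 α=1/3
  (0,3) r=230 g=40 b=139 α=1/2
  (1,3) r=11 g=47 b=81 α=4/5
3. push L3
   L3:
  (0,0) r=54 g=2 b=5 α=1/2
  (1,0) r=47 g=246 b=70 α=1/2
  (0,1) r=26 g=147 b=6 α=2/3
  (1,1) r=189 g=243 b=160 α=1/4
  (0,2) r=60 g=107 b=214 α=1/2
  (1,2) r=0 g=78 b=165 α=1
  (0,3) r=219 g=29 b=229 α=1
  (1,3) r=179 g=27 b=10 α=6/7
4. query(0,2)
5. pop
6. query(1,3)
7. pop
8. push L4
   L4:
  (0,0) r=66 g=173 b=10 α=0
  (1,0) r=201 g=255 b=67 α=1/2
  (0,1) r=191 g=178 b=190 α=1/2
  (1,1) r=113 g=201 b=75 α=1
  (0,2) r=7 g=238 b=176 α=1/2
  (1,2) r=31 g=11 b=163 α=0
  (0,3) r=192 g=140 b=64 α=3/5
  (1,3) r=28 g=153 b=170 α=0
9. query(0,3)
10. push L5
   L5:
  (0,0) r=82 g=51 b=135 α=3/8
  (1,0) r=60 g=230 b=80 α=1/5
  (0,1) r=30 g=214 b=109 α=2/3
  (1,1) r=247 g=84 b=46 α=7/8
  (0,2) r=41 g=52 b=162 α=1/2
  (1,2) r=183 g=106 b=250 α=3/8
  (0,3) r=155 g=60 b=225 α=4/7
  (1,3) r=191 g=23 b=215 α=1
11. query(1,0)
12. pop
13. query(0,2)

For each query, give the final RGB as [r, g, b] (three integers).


at x=0,y=2 over L1,L2,L3:
after L1 α=1/3: [66, 181/3, 227/3]
after L2 α=1/4: [223/4, 113/2, 325/4]
after L3 α=1/2: [463/8, 327/4, 1181/8]
rounded: [58, 82, 148]

(1,3) stack=L1,L2; from [0,0,0]:
after L1 α=1: [146, 220, 181]
after L2 α=4/5: [38, 408/5, 101]
= [38, 82, 101]

at x=0,y=3 over L1,L4:
+L1 (α=1/4) → [32, 30, 5/2]
+L4 (α=3/5) → [128, 96, 197/5]
= [128, 96, 39]

at x=1,y=0 over L1,L4,L5:
L1 α=1/2: [93/2, 36, 19]
L4 α=1/2: [495/4, 291/2, 43]
L5 α=1/5: [111, 812/5, 252/5]
= [111, 162, 50]

query (0,2) [L1,L4] — begin 0,0,0
after L1 α=1/3: [66, 181/3, 227/3]
after L4 α=1/2: [73/2, 895/6, 755/6]
→ [36, 149, 126]


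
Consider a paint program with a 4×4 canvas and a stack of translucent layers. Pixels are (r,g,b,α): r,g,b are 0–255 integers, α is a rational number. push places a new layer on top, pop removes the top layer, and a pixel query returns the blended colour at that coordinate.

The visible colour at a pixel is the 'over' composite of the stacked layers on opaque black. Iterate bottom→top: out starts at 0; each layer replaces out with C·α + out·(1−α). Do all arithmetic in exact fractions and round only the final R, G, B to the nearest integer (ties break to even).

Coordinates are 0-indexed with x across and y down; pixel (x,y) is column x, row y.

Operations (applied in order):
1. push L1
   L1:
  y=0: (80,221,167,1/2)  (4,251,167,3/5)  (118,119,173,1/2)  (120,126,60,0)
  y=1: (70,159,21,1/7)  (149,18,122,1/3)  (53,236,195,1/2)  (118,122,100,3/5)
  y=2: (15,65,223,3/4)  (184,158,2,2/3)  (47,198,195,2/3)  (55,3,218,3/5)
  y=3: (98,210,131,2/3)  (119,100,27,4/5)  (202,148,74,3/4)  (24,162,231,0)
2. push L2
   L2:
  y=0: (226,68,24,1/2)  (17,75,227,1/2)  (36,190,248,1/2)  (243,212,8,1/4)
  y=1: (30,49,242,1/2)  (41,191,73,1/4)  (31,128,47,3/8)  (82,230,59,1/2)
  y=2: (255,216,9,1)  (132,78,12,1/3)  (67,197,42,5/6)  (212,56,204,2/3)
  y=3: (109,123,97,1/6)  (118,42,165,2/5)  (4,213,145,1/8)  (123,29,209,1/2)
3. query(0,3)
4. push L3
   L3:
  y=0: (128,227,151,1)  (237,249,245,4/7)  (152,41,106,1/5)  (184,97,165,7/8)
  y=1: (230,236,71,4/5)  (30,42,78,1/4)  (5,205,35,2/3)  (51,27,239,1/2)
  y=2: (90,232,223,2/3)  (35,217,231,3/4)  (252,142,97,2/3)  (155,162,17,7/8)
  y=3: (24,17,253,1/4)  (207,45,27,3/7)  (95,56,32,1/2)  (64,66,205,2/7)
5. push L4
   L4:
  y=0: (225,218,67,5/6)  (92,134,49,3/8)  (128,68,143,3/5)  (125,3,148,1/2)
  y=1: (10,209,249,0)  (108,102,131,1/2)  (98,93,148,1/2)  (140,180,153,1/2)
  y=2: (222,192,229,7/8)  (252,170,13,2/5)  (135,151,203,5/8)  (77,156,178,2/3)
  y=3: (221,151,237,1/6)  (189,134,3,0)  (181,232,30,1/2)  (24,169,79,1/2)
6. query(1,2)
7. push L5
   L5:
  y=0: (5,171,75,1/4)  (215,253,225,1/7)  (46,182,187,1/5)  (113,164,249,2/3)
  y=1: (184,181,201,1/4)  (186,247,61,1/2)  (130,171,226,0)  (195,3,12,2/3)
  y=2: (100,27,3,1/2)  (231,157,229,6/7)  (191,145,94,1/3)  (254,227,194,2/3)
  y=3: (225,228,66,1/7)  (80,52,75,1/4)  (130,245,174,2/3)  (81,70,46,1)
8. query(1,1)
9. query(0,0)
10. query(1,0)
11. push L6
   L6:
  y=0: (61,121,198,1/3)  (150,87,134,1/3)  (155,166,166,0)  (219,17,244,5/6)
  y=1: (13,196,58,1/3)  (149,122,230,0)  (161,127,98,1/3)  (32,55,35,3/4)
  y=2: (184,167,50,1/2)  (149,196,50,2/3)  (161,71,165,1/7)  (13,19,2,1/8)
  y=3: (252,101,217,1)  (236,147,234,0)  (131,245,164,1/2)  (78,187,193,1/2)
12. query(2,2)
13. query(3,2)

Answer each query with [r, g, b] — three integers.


at x=0,y=3 over L1,L2:
+L1 (α=2/3) → [196/3, 140, 262/3]
+L2 (α=1/6) → [1307/18, 823/6, 1601/18]
rounded: [73, 137, 89]

query (1,2) [L1,L2,L3,L4] — begin 0,0,0
L1 α=2/3: [368/3, 316/3, 4/3]
L2 α=1/3: [1132/9, 866/9, 44/9]
L3 α=3/4: [2077/36, 6725/36, 6281/36]
L4 α=2/5: [1625/12, 2161/12, 6593/60]
→ [135, 180, 110]

(1,1) stack=L1,L2,L3,L4,L5; from [0,0,0]:
L1 α=1/3: [149/3, 6, 122/3]
L2 α=1/4: [95/2, 209/4, 195/4]
L3 α=1/4: [345/8, 795/16, 897/16]
L4 α=1/2: [1209/16, 2427/32, 2993/32]
L5 α=1/2: [4185/32, 10331/64, 4945/64]
rounded: [131, 161, 77]

query (0,0) [L1,L2,L3,L4,L5] — begin 0,0,0
after L1 α=1/2: [40, 221/2, 167/2]
after L2 α=1/2: [133, 357/4, 215/4]
after L3 α=1: [128, 227, 151]
after L4 α=5/6: [1253/6, 439/2, 81]
after L5 α=1/4: [1263/8, 1659/8, 159/2]
→ [158, 207, 80]

query (1,0) [L1,L2,L3,L4,L5] — begin 0,0,0
L1 α=3/5: [12/5, 753/5, 501/5]
L2 α=1/2: [97/10, 564/5, 818/5]
L3 α=4/7: [9771/70, 6672/35, 7354/35]
L4 α=3/8: [13635/112, 4743/28, 8383/56]
L5 α=1/7: [52945/392, 17771/98, 31449/196]
rounded: [135, 181, 160]

(2,2) stack=L1,L2,L3,L4,L5,L6; from [0,0,0]:
+L1 (α=2/3) → [94/3, 132, 130]
+L2 (α=5/6) → [1099/18, 1117/6, 170/3]
+L3 (α=2/3) → [10171/54, 2821/18, 752/9]
+L4 (α=5/8) → [22321/144, 7351/48, 3797/24]
+L5 (α=1/3) → [36073/216, 10831/72, 4925/36]
+L6 (α=1/7) → [41869/252, 1669/12, 845/6]
rounded: [166, 139, 141]

(3,2) stack=L1,L2,L3,L4,L5,L6; from [0,0,0]:
after L1 α=3/5: [33, 9/5, 654/5]
after L2 α=2/3: [457/3, 569/15, 898/5]
after L3 α=7/8: [464/3, 17579/120, 1493/40]
after L4 α=2/3: [926/9, 55019/360, 15733/120]
after L5 α=2/3: [5498/27, 218459/1080, 62293/360]
after L6 α=1/8: [38837/216, 1549733/8640, 436771/2880]
→ [180, 179, 152]


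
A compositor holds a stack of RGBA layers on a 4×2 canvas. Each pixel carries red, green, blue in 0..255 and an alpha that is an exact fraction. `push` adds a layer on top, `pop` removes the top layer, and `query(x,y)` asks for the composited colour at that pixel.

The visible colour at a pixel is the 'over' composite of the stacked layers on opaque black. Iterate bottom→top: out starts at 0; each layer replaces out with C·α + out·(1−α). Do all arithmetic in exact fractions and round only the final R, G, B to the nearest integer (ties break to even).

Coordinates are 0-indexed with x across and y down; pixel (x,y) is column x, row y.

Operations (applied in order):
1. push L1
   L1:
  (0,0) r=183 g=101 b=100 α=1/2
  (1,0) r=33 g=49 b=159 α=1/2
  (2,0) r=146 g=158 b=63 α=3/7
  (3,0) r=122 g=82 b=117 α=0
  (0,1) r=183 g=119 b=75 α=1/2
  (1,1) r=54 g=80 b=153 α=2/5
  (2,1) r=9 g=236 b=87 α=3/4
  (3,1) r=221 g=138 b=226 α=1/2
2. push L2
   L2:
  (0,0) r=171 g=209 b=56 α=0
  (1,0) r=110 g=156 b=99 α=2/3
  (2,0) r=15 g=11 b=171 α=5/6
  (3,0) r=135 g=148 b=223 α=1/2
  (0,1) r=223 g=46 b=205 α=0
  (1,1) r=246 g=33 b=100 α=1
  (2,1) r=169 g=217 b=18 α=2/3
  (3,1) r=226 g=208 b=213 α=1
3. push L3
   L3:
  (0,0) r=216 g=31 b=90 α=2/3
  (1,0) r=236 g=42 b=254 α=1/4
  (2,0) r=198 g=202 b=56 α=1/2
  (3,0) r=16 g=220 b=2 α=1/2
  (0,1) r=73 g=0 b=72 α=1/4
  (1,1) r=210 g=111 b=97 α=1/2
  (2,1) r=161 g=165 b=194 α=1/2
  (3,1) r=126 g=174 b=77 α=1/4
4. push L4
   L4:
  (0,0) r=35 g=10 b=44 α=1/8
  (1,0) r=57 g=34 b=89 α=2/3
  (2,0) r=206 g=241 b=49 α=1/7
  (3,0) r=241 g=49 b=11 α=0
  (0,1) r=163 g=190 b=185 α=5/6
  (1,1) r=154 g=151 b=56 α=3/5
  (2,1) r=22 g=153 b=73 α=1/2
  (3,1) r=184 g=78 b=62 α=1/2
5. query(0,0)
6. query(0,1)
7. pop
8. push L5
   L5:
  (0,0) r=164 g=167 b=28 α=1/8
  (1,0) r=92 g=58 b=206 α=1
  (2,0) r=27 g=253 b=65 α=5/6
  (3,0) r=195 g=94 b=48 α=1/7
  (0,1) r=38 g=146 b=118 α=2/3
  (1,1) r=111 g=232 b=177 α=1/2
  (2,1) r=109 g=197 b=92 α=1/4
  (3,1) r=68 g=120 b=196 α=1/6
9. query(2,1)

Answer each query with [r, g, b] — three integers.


(0,0) stack=L1,L2,L3,L4; from [0,0,0]:
L1 α=1/2: [183/2, 101/2, 50]
L2 α=0: [183/2, 101/2, 50]
L3 α=2/3: [349/2, 75/2, 230/3]
L4 α=1/8: [2513/16, 545/16, 871/12]
= [157, 34, 73]

(0,1) stack=L1,L2,L3,L4; from [0,0,0]:
L1 α=1/2: [183/2, 119/2, 75/2]
L2 α=0: [183/2, 119/2, 75/2]
L3 α=1/4: [695/8, 357/8, 369/8]
L4 α=5/6: [2405/16, 7957/48, 7769/48]
rounded: [150, 166, 162]

query (2,1) [L1,L2,L3,L5] — begin 0,0,0
after L1 α=3/4: [27/4, 177, 261/4]
after L2 α=2/3: [1379/12, 611/3, 135/4]
after L3 α=1/2: [3311/24, 553/3, 911/8]
after L5 α=1/4: [4183/32, 375/2, 3469/32]
→ [131, 188, 108]


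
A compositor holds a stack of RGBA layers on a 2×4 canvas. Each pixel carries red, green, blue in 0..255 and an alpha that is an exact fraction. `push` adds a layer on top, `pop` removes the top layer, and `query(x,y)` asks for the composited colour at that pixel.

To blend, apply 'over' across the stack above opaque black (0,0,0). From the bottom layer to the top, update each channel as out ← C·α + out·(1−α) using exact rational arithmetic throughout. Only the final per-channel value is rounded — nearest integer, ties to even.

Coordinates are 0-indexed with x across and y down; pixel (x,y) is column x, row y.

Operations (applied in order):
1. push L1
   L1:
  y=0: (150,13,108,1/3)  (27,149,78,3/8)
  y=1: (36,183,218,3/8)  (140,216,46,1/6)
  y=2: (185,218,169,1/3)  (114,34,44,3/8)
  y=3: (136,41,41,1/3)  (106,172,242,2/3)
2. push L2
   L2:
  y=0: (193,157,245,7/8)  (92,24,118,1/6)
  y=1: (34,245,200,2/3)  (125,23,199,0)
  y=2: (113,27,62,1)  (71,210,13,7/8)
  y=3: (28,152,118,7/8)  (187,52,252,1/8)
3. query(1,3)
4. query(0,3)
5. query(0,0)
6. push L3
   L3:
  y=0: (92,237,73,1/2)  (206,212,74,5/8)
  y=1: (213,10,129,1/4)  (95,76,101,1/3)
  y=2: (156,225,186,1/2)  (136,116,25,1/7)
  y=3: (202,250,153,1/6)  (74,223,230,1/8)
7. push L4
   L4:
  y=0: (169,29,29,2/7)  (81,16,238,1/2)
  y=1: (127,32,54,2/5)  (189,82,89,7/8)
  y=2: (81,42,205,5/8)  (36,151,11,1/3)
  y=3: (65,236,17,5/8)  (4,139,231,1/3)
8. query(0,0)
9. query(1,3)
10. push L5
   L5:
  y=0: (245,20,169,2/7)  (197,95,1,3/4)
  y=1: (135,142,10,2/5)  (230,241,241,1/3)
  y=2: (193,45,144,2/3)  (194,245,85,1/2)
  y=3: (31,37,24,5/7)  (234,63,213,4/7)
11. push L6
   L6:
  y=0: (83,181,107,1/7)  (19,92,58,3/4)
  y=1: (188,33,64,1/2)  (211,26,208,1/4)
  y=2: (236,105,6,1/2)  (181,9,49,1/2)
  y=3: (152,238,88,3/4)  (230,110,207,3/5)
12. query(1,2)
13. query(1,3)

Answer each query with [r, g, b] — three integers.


at x=1,y=3 over L1,L2:
+L1 (α=2/3) → [212/3, 344/3, 484/3]
+L2 (α=1/8) → [2045/24, 641/6, 518/3]
→ [85, 107, 173]

at x=0,y=3 over L1,L2:
+L1 (α=1/3) → [136/3, 41/3, 41/3]
+L2 (α=7/8) → [181/6, 3233/24, 2519/24]
→ [30, 135, 105]

query (0,0) [L1,L2] — begin 0,0,0
L1 α=1/3: [50, 13/3, 36]
L2 α=7/8: [1401/8, 1655/12, 1751/8]
rounded: [175, 138, 219]

(0,0) stack=L1,L2,L3,L4; from [0,0,0]:
L1 α=1/3: [50, 13/3, 36]
L2 α=7/8: [1401/8, 1655/12, 1751/8]
L3 α=1/2: [2137/16, 4499/24, 2335/16]
L4 α=2/7: [2299/16, 23887/168, 12603/112]
= [144, 142, 113]

(1,3) stack=L1,L2,L3,L4; from [0,0,0]:
L1 α=2/3: [212/3, 344/3, 484/3]
L2 α=1/8: [2045/24, 641/6, 518/3]
L3 α=1/8: [16091/192, 5825/48, 1079/6]
L4 α=1/3: [16475/288, 9161/72, 1772/9]
→ [57, 127, 197]

at x=1,y=2 over L1,L2,L3,L4,L5,L6:
L1 α=3/8: [171/4, 51/4, 33/2]
L2 α=7/8: [2159/32, 5931/32, 215/16]
L3 α=1/7: [8653/112, 2807/16, 845/56]
L4 α=1/3: [10669/168, 4015/24, 1153/84]
L5 α=1/2: [43261/336, 9895/48, 8293/168]
L6 α=1/2: [104077/672, 10327/96, 16525/336]
= [155, 108, 49]

at x=1,y=3 over L1,L2,L3,L4,L5,L6:
after L1 α=2/3: [212/3, 344/3, 484/3]
after L2 α=1/8: [2045/24, 641/6, 518/3]
after L3 α=1/8: [16091/192, 5825/48, 1079/6]
after L4 α=1/3: [16475/288, 9161/72, 1772/9]
after L5 α=4/7: [106331/672, 15209/168, 4328/21]
after L6 α=3/5: [338171/1680, 42929/420, 21697/105]
= [201, 102, 207]


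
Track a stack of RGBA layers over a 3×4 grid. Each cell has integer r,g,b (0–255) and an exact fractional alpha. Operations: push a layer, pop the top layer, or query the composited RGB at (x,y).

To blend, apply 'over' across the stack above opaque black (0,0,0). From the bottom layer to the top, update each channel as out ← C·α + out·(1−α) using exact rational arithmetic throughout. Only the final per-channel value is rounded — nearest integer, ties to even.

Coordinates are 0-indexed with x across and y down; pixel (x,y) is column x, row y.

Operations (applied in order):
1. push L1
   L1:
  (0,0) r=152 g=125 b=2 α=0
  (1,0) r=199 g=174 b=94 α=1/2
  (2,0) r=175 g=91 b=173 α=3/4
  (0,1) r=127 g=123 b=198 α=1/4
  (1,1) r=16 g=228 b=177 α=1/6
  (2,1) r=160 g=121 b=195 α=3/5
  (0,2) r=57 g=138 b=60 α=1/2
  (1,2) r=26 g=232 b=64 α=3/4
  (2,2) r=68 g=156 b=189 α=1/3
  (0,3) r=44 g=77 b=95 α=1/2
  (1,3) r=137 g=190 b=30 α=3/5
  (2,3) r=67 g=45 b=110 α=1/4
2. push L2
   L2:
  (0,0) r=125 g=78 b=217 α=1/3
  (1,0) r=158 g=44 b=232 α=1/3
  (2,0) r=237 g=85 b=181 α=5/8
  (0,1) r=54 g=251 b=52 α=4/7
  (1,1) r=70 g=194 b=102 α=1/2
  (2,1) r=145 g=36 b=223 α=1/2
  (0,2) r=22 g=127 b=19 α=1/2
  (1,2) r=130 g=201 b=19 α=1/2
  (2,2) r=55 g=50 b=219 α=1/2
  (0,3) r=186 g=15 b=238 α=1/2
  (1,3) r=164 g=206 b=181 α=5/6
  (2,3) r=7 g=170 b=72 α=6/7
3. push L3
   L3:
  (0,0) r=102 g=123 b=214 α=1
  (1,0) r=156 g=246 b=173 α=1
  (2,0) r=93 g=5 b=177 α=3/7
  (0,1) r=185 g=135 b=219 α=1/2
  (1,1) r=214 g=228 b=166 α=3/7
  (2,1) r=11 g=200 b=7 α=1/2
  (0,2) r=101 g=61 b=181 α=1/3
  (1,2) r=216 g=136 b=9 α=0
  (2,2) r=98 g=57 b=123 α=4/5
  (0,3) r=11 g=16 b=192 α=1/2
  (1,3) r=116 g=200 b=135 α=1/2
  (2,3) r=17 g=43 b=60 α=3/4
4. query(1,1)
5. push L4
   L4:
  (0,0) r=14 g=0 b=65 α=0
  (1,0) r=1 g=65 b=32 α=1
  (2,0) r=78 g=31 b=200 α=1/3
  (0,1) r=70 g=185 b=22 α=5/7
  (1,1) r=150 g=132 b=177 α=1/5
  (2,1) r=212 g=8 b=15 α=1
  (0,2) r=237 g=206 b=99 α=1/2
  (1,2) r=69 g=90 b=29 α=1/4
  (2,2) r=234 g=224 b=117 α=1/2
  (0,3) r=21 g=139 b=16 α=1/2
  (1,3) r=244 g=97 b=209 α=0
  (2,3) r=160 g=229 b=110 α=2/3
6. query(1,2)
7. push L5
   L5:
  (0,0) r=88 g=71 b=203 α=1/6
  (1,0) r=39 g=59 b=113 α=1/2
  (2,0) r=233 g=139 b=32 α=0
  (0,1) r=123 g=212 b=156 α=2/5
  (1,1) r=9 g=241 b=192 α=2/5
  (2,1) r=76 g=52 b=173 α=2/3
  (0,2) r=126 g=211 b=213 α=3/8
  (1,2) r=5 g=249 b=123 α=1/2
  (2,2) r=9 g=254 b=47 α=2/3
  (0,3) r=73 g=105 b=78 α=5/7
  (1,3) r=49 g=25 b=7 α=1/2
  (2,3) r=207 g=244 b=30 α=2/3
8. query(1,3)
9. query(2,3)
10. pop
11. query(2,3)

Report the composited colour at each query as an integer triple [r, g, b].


at x=1,y=1 over L1,L2,L3:
+L1 (α=1/6) → [8/3, 38, 59/2]
+L2 (α=1/2) → [109/3, 116, 263/4]
+L3 (α=3/7) → [2362/21, 164, 761/7]
→ [112, 164, 109]

query (1,2) [L1,L2,L3,L4] — begin 0,0,0
L1 α=3/4: [39/2, 174, 48]
L2 α=1/2: [299/4, 375/2, 67/2]
L3 α=0: [299/4, 375/2, 67/2]
L4 α=1/4: [1173/16, 1305/8, 259/8]
→ [73, 163, 32]

(1,3) stack=L1,L2,L3,L4,L5; from [0,0,0]:
after L1 α=3/5: [411/5, 114, 18]
after L2 α=5/6: [4511/30, 572/3, 923/6]
after L3 α=1/2: [7991/60, 586/3, 1733/12]
after L4 α=0: [7991/60, 586/3, 1733/12]
after L5 α=1/2: [10931/120, 661/6, 1817/24]
= [91, 110, 76]

(2,3) stack=L1,L2,L3,L4,L5; from [0,0,0]:
L1 α=1/4: [67/4, 45/4, 55/2]
L2 α=6/7: [235/28, 4125/28, 919/14]
L3 α=3/4: [1663/112, 7737/112, 3439/56]
L4 α=2/3: [12501/112, 59033/336, 5253/56]
L5 α=2/3: [19623/112, 223001/1008, 2871/56]
→ [175, 221, 51]

(2,3) stack=L1,L2,L3,L4; from [0,0,0]:
L1 α=1/4: [67/4, 45/4, 55/2]
L2 α=6/7: [235/28, 4125/28, 919/14]
L3 α=3/4: [1663/112, 7737/112, 3439/56]
L4 α=2/3: [12501/112, 59033/336, 5253/56]
= [112, 176, 94]


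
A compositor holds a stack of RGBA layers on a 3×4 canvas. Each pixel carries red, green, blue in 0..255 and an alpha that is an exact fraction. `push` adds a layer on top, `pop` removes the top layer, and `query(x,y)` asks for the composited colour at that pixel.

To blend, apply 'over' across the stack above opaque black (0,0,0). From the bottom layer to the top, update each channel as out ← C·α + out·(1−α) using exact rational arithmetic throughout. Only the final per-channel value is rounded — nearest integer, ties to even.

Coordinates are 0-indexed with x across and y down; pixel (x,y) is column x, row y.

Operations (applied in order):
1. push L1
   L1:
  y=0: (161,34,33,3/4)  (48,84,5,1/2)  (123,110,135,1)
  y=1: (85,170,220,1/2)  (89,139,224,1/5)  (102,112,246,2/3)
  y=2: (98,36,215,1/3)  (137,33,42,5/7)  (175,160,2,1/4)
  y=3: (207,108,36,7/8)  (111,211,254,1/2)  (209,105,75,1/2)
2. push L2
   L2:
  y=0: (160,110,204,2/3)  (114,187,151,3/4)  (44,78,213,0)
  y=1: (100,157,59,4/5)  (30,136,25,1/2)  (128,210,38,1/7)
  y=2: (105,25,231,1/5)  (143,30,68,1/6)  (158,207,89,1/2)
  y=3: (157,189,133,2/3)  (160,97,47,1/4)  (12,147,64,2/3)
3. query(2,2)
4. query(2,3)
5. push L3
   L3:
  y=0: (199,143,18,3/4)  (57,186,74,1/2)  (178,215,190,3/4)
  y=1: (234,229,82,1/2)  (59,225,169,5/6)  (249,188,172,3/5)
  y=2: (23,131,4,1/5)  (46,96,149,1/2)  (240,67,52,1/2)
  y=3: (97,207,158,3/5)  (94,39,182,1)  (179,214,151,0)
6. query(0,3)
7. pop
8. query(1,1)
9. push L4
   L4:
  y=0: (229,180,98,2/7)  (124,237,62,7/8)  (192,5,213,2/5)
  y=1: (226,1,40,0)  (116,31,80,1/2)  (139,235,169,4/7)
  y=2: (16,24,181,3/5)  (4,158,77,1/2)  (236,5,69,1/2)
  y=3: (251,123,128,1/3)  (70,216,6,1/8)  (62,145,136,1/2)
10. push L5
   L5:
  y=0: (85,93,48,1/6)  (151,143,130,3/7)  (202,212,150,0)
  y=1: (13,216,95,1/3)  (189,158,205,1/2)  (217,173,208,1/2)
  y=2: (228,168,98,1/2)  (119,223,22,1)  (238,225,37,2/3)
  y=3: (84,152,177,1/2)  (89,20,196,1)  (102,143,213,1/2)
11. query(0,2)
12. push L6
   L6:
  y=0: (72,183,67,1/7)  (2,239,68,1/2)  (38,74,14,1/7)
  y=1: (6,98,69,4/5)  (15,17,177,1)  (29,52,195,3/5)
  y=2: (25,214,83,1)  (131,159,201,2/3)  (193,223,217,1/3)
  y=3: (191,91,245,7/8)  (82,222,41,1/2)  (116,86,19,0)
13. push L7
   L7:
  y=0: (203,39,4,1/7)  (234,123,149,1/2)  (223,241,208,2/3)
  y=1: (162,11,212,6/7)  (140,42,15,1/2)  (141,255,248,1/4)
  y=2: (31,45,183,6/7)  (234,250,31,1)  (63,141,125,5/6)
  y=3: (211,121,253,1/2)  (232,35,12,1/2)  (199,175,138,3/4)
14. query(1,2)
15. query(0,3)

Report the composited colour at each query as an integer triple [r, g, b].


at x=2,y=2 over L1,L2:
L1 α=1/4: [175/4, 40, 1/2]
L2 α=1/2: [807/8, 247/2, 179/4]
→ [101, 124, 45]

(2,3) stack=L1,L2; from [0,0,0]:
after L1 α=1/2: [209/2, 105/2, 75/2]
after L2 α=2/3: [257/6, 231/2, 331/6]
rounded: [43, 116, 55]

query (0,3) [L1,L2,L3] — begin 0,0,0
after L1 α=7/8: [1449/8, 189/2, 63/2]
after L2 α=2/3: [3961/24, 315/2, 595/6]
after L3 α=3/5: [7453/60, 936/5, 2017/15]
= [124, 187, 134]

at x=1,y=1 over L1,L2:
after L1 α=1/5: [89/5, 139/5, 224/5]
after L2 α=1/2: [239/10, 819/10, 349/10]
rounded: [24, 82, 35]

query (0,2) [L1,L2,L4,L5] — begin 0,0,0
+L1 (α=1/3) → [98/3, 12, 215/3]
+L2 (α=1/5) → [707/15, 73/5, 1553/15]
+L4 (α=3/5) → [2134/75, 506/25, 11251/75]
+L5 (α=1/2) → [9617/75, 2353/25, 18601/150]
= [128, 94, 124]

query (1,2) [L1,L2,L4,L5,L6,L7] — begin 0,0,0
L1 α=5/7: [685/7, 165/7, 30]
L2 α=1/6: [2213/21, 345/14, 109/3]
L4 α=1/2: [2297/42, 2557/28, 170/3]
L5 α=1: [119, 223, 22]
L6 α=2/3: [127, 541/3, 424/3]
L7 α=1: [234, 250, 31]
→ [234, 250, 31]

at x=0,y=3 over L1,L2,L4,L5,L6,L7:
after L1 α=7/8: [1449/8, 189/2, 63/2]
after L2 α=2/3: [3961/24, 315/2, 595/6]
after L4 α=1/3: [6973/36, 146, 979/9]
after L5 α=1/2: [9997/72, 149, 1286/9]
after L6 α=7/8: [106261/576, 393/4, 16721/72]
after L7 α=1/2: [227797/1152, 877/8, 34937/144]
rounded: [198, 110, 243]


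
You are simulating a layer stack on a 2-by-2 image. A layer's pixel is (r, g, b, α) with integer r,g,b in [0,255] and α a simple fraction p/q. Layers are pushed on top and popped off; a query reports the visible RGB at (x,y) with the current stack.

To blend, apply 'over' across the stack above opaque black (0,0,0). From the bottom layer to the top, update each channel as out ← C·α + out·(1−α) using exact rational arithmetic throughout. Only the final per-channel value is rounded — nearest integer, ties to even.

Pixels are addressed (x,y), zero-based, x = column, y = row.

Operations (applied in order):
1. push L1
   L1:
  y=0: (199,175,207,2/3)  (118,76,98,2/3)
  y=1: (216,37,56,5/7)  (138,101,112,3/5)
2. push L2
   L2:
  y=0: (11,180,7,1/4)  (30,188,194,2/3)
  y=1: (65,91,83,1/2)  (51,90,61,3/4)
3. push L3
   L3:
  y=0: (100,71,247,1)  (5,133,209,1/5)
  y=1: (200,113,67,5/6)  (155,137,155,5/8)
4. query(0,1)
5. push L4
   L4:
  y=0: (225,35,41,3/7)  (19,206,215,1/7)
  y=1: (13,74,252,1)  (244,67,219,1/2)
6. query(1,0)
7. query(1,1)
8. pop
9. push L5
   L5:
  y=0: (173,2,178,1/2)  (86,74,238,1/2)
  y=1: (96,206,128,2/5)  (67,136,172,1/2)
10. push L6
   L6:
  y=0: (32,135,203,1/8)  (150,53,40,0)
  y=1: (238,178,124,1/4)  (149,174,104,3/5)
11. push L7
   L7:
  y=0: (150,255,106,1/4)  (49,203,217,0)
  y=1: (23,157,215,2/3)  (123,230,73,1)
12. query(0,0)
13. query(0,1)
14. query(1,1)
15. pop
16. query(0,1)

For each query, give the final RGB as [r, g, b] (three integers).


at x=0,y=1 over L1,L2,L3:
+L1 (α=5/7) → [1080/7, 185/7, 40]
+L2 (α=1/2) → [1535/14, 411/7, 123/2]
+L3 (α=5/6) → [15535/84, 2183/21, 793/12]
= [185, 104, 66]

(1,0) stack=L1,L2,L3,L4; from [0,0,0]:
after L1 α=2/3: [236/3, 152/3, 196/3]
after L2 α=2/3: [416/9, 1280/9, 1360/9]
after L3 α=1/5: [1709/45, 6317/45, 7321/45]
after L4 α=1/7: [529/15, 15724/105, 17867/105]
→ [35, 150, 170]

at x=1,y=1 over L1,L2,L3,L4:
+L1 (α=3/5) → [414/5, 303/5, 336/5]
+L2 (α=3/4) → [1179/20, 1653/20, 1251/20]
+L3 (α=5/8) → [19037/160, 18659/160, 19253/160]
+L4 (α=1/2) → [58077/320, 29379/320, 54293/320]
rounded: [181, 92, 170]

query (0,0) [L1,L2,L3,L5,L6,L7] — begin 0,0,0
L1 α=2/3: [398/3, 350/3, 138]
L2 α=1/4: [409/4, 265/2, 421/4]
L3 α=1: [100, 71, 247]
L5 α=1/2: [273/2, 73/2, 425/2]
L6 α=1/8: [1975/16, 781/16, 3381/16]
L7 α=1/4: [8325/64, 6423/64, 11839/64]
= [130, 100, 185]

at x=0,y=1 over L1,L2,L3,L5,L6,L7:
+L1 (α=5/7) → [1080/7, 185/7, 40]
+L2 (α=1/2) → [1535/14, 411/7, 123/2]
+L3 (α=5/6) → [15535/84, 2183/21, 793/12]
+L5 (α=2/5) → [20911/140, 5067/35, 1817/20]
+L6 (α=1/4) → [96053/560, 21431/140, 7931/80]
+L7 (α=2/3) → [121813/1680, 21797/140, 42331/240]
= [73, 156, 176]

at x=1,y=1 over L1,L2,L3,L5,L6,L7:
+L1 (α=3/5) → [414/5, 303/5, 336/5]
+L2 (α=3/4) → [1179/20, 1653/20, 1251/20]
+L3 (α=5/8) → [19037/160, 18659/160, 19253/160]
+L5 (α=1/2) → [29757/320, 40419/320, 46773/320]
+L6 (α=3/5) → [101277/800, 123939/800, 96693/800]
+L7 (α=1) → [123, 230, 73]
= [123, 230, 73]

query (0,1) [L1,L2,L3,L5,L6] — begin 0,0,0
after L1 α=5/7: [1080/7, 185/7, 40]
after L2 α=1/2: [1535/14, 411/7, 123/2]
after L3 α=5/6: [15535/84, 2183/21, 793/12]
after L5 α=2/5: [20911/140, 5067/35, 1817/20]
after L6 α=1/4: [96053/560, 21431/140, 7931/80]
rounded: [172, 153, 99]


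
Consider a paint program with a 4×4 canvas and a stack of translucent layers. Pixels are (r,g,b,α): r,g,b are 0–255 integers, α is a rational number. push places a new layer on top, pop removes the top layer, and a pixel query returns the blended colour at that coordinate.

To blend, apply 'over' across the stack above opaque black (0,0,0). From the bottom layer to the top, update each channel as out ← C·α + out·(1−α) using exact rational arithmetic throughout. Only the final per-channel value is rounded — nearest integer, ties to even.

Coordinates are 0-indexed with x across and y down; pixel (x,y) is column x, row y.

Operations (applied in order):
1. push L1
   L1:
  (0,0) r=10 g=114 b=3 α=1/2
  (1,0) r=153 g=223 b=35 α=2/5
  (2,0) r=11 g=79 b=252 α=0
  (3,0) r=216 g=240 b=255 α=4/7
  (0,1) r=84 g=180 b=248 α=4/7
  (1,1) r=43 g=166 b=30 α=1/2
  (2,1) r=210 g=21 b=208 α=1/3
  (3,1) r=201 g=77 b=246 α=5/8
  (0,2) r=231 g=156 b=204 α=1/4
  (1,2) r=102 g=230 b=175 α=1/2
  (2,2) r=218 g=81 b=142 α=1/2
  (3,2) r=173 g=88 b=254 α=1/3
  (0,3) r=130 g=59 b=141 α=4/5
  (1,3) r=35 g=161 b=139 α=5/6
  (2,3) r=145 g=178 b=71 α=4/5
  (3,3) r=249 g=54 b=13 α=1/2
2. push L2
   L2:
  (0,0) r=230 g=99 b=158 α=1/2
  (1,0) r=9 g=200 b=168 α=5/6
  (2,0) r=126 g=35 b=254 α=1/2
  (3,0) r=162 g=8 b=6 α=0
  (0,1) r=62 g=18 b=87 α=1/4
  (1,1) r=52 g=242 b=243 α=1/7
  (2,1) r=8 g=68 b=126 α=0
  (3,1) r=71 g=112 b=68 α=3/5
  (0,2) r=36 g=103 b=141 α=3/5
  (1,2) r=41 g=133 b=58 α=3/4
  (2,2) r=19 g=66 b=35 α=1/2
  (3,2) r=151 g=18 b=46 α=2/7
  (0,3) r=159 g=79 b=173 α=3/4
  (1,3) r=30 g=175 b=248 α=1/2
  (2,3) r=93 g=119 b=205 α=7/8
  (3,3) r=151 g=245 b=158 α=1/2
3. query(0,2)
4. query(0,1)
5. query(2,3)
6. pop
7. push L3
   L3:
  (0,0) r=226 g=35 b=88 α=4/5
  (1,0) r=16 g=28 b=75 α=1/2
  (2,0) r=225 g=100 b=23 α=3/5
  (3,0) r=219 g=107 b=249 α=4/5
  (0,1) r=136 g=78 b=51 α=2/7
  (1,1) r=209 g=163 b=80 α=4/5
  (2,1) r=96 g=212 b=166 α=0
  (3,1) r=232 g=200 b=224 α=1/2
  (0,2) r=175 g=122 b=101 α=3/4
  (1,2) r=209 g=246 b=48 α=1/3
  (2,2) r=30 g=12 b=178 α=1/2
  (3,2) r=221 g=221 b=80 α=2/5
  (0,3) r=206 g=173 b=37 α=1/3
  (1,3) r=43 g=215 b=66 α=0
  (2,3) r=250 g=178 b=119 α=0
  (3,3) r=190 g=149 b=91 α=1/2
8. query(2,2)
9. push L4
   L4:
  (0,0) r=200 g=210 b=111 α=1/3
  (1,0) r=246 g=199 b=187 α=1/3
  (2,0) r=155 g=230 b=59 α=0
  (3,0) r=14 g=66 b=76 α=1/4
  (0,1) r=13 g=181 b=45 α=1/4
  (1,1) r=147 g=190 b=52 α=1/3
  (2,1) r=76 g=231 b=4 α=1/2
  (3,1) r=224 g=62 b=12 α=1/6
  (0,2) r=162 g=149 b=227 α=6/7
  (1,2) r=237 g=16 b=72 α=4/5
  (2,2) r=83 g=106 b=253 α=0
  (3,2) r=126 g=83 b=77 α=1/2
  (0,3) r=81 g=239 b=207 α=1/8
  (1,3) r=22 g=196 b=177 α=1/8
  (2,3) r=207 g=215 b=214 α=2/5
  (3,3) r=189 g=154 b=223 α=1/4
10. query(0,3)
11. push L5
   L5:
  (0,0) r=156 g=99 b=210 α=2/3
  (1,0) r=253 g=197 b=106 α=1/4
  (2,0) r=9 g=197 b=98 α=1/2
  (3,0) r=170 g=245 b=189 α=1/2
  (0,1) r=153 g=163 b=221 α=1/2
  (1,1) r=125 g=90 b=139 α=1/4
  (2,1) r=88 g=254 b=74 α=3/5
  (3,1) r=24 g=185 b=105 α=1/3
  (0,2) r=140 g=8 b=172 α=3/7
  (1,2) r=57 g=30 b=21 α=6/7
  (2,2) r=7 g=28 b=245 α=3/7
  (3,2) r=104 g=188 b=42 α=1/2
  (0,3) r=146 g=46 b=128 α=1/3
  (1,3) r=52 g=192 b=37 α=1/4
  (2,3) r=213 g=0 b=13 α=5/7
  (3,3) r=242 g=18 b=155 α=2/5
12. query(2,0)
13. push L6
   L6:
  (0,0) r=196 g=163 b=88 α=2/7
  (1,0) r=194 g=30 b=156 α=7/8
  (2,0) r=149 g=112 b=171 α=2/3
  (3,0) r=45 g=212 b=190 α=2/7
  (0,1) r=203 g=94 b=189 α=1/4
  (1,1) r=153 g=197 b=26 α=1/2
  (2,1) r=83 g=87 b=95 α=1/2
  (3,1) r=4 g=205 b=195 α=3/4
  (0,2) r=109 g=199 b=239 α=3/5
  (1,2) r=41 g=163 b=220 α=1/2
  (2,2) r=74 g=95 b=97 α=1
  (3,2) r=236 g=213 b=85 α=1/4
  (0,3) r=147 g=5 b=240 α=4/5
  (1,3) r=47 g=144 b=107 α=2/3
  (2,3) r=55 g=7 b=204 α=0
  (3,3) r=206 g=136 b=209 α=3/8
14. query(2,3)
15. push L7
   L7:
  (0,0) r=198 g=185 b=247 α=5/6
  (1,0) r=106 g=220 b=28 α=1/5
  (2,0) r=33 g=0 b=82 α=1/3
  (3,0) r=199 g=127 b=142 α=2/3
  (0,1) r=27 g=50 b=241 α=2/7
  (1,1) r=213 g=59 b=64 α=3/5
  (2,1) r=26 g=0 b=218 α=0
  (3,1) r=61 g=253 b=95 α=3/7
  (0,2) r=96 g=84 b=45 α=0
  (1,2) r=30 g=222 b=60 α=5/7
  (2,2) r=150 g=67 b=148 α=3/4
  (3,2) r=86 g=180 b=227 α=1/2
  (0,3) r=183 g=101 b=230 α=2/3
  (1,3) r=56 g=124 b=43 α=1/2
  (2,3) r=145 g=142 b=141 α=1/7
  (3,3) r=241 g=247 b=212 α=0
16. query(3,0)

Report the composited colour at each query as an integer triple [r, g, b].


(0,2) stack=L1,L2; from [0,0,0]:
L1 α=1/4: [231/4, 39, 51]
L2 α=3/5: [447/10, 387/5, 105]
= [45, 77, 105]

query (0,1) [L1,L2] — begin 0,0,0
after L1 α=4/7: [48, 720/7, 992/7]
after L2 α=1/4: [103/2, 1143/14, 3585/28]
rounded: [52, 82, 128]

at x=2,y=3 over L1,L2:
+L1 (α=4/5) → [116, 712/5, 284/5]
+L2 (α=7/8) → [767/8, 4877/40, 7459/40]
= [96, 122, 186]

query (2,2) [L1,L3] — begin 0,0,0
after L1 α=1/2: [109, 81/2, 71]
after L3 α=1/2: [139/2, 105/4, 249/2]
= [70, 26, 124]

query (0,3) [L1,L3,L4] — begin 0,0,0
L1 α=4/5: [104, 236/5, 564/5]
L3 α=1/3: [138, 1337/15, 1313/15]
L4 α=1/8: [1047/8, 1618/15, 1537/15]
= [131, 108, 102]

at x=2,y=0 over L1,L3,L4,L5:
after L1 α=0: [0, 0, 0]
after L3 α=3/5: [135, 60, 69/5]
after L4 α=0: [135, 60, 69/5]
after L5 α=1/2: [72, 257/2, 559/10]
→ [72, 128, 56]

(2,3) stack=L1,L3,L4,L5,L6; from [0,0,0]:
+L1 (α=4/5) → [116, 712/5, 284/5]
+L3 (α=0) → [116, 712/5, 284/5]
+L4 (α=2/5) → [762/5, 4286/25, 2992/25]
+L5 (α=5/7) → [6849/35, 8572/175, 1087/25]
+L6 (α=0) → [6849/35, 8572/175, 1087/25]
rounded: [196, 49, 43]

(3,0) stack=L1,L3,L4,L5,L6,L7; from [0,0,0]:
L1 α=4/7: [864/7, 960/7, 1020/7]
L3 α=4/5: [6996/35, 3956/35, 7992/35]
L4 α=1/4: [10739/70, 7089/70, 6659/35]
L5 α=1/2: [22639/140, 24239/140, 6637/35]
L6 α=2/7: [25159/196, 36111/196, 9297/49]
L7 α=2/3: [34389/196, 85895/588, 23213/147]
= [175, 146, 158]


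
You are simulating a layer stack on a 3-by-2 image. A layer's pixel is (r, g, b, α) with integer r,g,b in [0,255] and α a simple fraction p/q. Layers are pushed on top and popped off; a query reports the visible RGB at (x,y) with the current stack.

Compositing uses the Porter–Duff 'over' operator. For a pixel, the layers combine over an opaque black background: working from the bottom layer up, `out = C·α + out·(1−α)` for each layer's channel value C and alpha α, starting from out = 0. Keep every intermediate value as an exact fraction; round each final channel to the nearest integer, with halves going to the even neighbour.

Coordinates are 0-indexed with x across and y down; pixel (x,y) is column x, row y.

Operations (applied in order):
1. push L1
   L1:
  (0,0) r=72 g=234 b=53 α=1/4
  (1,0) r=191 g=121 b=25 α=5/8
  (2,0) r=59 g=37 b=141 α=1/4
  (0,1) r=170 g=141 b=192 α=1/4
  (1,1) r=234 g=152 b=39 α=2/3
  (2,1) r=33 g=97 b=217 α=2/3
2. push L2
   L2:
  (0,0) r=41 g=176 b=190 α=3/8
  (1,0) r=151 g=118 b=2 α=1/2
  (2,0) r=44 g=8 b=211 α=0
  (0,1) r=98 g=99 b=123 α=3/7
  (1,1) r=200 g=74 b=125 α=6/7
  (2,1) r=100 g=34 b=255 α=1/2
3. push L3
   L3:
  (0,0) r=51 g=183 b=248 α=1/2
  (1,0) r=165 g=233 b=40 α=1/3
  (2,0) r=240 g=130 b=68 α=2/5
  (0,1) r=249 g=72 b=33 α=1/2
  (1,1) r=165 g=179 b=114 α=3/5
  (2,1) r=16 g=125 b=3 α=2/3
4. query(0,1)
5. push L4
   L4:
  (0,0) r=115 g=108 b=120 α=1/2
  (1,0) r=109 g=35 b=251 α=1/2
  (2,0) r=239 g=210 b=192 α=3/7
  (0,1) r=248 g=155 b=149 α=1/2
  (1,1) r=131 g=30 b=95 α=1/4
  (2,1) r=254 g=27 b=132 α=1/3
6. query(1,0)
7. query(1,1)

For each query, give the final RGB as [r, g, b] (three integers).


query (0,1) [L1,L2,L3] — begin 0,0,0
L1 α=1/4: [85/2, 141/4, 48]
L2 α=3/7: [464/7, 438/7, 561/7]
L3 α=1/2: [2207/14, 471/7, 396/7]
rounded: [158, 67, 57]

at x=1,y=0 over L1,L2,L3,L4:
L1 α=5/8: [955/8, 605/8, 125/8]
L2 α=1/2: [2163/16, 1549/16, 141/16]
L3 α=1/3: [1161/8, 3413/24, 461/24]
L4 α=1/2: [2033/16, 4253/48, 6485/48]
→ [127, 89, 135]

query (1,1) [L1,L2,L3,L4] — begin 0,0,0
L1 α=2/3: [156, 304/3, 26]
L2 α=6/7: [1356/7, 1636/21, 776/7]
L3 α=3/5: [6177/35, 14549/105, 3946/35]
L4 α=1/4: [5779/35, 15599/140, 15163/140]
rounded: [165, 111, 108]


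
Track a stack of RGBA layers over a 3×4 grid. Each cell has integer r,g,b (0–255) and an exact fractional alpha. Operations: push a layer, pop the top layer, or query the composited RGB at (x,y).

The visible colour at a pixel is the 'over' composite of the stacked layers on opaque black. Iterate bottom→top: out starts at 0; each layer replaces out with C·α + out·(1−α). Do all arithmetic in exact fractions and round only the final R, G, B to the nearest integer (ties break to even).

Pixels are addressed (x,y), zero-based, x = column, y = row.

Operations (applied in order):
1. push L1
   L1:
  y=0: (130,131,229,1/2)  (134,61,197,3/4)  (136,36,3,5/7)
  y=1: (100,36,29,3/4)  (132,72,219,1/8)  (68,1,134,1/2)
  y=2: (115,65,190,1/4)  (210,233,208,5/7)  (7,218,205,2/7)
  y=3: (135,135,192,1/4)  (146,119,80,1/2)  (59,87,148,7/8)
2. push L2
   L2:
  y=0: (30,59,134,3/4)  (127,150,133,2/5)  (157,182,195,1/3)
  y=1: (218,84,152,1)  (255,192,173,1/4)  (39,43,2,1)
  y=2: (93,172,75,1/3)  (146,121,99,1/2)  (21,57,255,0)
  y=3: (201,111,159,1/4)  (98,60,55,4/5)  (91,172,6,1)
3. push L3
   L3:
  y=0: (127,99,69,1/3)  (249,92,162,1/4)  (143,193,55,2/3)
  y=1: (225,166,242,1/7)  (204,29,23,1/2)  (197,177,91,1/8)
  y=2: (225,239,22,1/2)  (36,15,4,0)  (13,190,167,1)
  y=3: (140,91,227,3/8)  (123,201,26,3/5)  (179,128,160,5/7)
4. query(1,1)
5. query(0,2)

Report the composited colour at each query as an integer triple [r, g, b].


at x=1,y=1 over L1,L2,L3:
L1 α=1/8: [33/2, 9, 219/8]
L2 α=1/4: [609/8, 219/4, 2041/32]
L3 α=1/2: [2241/16, 335/8, 2777/64]
rounded: [140, 42, 43]

(0,2) stack=L1,L2,L3; from [0,0,0]:
+L1 (α=1/4) → [115/4, 65/4, 95/2]
+L2 (α=1/3) → [301/6, 409/6, 170/3]
+L3 (α=1/2) → [1651/12, 1843/12, 118/3]
= [138, 154, 39]
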